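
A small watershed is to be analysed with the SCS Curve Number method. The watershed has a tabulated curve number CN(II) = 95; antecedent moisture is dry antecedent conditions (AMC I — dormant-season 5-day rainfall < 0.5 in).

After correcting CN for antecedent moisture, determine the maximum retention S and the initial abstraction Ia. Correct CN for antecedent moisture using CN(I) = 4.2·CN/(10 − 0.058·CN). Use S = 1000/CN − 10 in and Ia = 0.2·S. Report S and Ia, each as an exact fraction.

CN(I) from CN(II)=95: (4.2·95)/(10 − 0.058·95) = 39900/449 ≈ 88.864
Retention S: 1000/CN − 10 with CN=88.864 → S = 500/399 ≈ 1.253 in
Ia = 0.2·(500/399) = 100/399 in ≈ 0.251 in

S = 500/399 in ≈ 1.253 in; Ia = 100/399 in ≈ 0.251 in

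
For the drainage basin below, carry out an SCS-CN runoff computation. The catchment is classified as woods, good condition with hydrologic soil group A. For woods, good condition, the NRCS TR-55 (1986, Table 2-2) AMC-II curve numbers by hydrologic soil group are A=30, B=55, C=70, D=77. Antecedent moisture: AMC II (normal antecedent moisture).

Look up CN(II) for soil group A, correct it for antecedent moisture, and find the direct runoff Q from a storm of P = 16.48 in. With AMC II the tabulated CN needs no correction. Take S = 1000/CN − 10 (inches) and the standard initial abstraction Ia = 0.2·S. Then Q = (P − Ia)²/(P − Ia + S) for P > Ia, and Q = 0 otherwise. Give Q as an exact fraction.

Q = 196249/49425 in ≈ 3.971 in

NRCS table: woods, good condition, soil group A → CN(II) = 30
Average conditions: CN = 30 (no AMC adjustment).
Max retention: S = 1000/30 − 10 = 70/3 in (≈ 23.333 in)
Ia = 0.2·(70/3) = 14/3 in ≈ 4.667 in
Since P=16.480 > Ia=4.667: effective rainfall P−Ia = 886/75 in
Q: (886/75)² ÷ (2636/75) = 196249/49425 in (≈ 3.971 in)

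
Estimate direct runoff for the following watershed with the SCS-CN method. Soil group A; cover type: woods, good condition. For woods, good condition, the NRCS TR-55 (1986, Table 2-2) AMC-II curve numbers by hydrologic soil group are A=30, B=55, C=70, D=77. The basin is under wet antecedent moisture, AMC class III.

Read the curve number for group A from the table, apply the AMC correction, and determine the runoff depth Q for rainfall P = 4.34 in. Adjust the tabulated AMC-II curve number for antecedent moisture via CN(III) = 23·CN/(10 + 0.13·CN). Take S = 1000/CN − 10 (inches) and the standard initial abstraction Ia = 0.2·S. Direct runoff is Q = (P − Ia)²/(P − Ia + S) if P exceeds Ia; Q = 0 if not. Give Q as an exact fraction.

NRCS table: woods, good condition, soil group A → CN(II) = 30
Adjust CN=30 to AMC III: 23·30/(10 + 0.13·30) → 690 ÷ (139/10) = 6900/139 ≈ 49.640
Max retention: S = 1000/(6900/139) − 10 = 700/69 in (≈ 10.145 in)
Ia = 0.2S: 0.2·10.145 = 2.029 in (exactly 140/69)
P − Ia = 4.340 − 2.029 = 7973/3450 ≈ 2.311 in (> 0, runoff occurs)
Runoff Q = (P−Ia)²/(P−Ia+S) = (2.311)²/(2.311+10.145) = 1297321/3025650 ≈ 0.429 in

Q = 1297321/3025650 in ≈ 0.429 in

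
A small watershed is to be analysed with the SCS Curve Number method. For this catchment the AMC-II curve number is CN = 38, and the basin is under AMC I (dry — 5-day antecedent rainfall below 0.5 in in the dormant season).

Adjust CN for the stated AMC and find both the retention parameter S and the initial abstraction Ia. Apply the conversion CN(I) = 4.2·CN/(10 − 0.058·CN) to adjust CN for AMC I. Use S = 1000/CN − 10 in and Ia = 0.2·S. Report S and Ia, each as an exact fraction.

S = 15500/399 in ≈ 38.847 in; Ia = 3100/399 in ≈ 7.769 in

CN(I) from CN(II)=38: (4.2·38)/(10 − 0.058·38) = 39900/1949 ≈ 20.472
Max retention: S = 1000/(39900/1949) − 10 = 15500/399 in (≈ 38.847 in)
Initial abstraction Ia = S/5 = (15500/399)/5 = 3100/399 ≈ 7.769 in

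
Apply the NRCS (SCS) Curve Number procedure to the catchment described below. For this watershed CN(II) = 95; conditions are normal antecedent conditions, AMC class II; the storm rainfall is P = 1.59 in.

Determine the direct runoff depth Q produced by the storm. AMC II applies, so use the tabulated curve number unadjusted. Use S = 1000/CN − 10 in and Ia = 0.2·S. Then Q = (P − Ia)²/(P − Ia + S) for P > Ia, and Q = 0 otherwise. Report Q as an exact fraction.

Average conditions: CN = 95 (no AMC adjustment).
Retention S: 1000/CN − 10 with CN=95.000 → S = 10/19 ≈ 0.526 in
Ia = 0.2S: 0.2·0.526 = 0.105 in (exactly 2/19)
P − Ia = 1.590 − 0.105 = 2821/1900 ≈ 1.485 in (> 0, runoff occurs)
Runoff Q = (P−Ia)²/(P−Ia+S) = (1.485)²/(1.485+0.526) = 7958041/7259900 ≈ 1.096 in

Q = 7958041/7259900 in ≈ 1.096 in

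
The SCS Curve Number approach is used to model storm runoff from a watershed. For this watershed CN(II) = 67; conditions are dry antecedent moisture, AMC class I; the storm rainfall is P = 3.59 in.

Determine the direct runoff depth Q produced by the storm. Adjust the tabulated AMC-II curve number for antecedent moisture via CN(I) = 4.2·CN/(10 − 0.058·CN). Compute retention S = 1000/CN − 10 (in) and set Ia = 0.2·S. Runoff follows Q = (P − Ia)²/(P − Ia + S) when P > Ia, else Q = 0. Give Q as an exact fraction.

CN(I) from CN(II)=67: (4.2·67)/(10 − 0.058·67) = 46900/1019 ≈ 46.026
S = 1000/(46900/1019) − 10 = 5500/469 in ≈ 11.727 in
Initial abstraction Ia = S/5 = (5500/469)/5 = 1100/469 ≈ 2.345 in
P − Ia = 3.590 − 2.345 = 58371/46900 ≈ 1.245 in (> 0, runoff occurs)
Q: (58371/46900)² ÷ (608371/46900) = 3407173641/28532599900 in (≈ 0.119 in)

Q = 3407173641/28532599900 in ≈ 0.119 in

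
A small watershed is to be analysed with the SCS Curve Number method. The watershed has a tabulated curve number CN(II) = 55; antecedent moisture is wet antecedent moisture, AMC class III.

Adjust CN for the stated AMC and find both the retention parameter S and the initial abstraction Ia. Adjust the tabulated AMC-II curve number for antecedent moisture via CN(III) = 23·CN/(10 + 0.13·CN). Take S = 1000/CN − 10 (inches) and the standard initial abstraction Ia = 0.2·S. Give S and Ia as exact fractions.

S = 900/253 in ≈ 3.557 in; Ia = 180/253 in ≈ 0.711 in

CN(III) from CN(II)=55: (23·55)/(10 + 0.13·55) = 25300/343 ≈ 73.761
S = 1000/(25300/343) − 10 = 900/253 in ≈ 3.557 in
Ia = 0.2S: 0.2·3.557 = 0.711 in (exactly 180/253)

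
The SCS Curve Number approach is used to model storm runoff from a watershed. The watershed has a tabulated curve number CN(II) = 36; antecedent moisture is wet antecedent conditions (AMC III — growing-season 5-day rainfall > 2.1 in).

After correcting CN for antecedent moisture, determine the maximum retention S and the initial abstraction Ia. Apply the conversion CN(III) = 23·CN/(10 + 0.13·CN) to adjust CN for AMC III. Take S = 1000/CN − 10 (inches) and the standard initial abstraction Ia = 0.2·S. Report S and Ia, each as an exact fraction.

S = 1600/207 in ≈ 7.729 in; Ia = 320/207 in ≈ 1.546 in

Wet (AMC III): CN(III) = 23·36/(10 + 0.13·36) = 828/(367/25) = 20700/367 ≈ 56.403
Retention S: 1000/CN − 10 with CN=56.403 → S = 1600/207 ≈ 7.729 in
Initial abstraction Ia = S/5 = (1600/207)/5 = 320/207 ≈ 1.546 in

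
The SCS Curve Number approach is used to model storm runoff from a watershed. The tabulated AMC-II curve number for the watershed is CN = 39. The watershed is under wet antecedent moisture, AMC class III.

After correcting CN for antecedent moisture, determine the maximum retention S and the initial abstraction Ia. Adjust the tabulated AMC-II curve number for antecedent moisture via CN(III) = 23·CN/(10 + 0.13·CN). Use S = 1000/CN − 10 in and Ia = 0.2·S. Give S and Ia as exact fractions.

S = 6100/897 in ≈ 6.800 in; Ia = 1220/897 in ≈ 1.360 in

CN(III) from CN(II)=39: (23·39)/(10 + 0.13·39) = 89700/1507 ≈ 59.522
S = 1000/(89700/1507) − 10 = 6100/897 in ≈ 6.800 in
Ia = 0.2·(6100/897) = 1220/897 in ≈ 1.360 in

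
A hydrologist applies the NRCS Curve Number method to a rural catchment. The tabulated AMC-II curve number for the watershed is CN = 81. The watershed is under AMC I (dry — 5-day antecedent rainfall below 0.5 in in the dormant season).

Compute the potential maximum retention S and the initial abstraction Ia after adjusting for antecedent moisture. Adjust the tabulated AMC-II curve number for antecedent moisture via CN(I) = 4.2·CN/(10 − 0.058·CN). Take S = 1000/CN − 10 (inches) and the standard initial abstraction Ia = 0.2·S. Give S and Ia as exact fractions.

Adjust CN=81 to AMC I: 4.2·81/(10 − 0.058·81) → (1701/5) ÷ (2651/500) = 170100/2651 ≈ 64.164
S = 1000/(170100/2651) − 10 = 9500/1701 in ≈ 5.585 in
Initial abstraction Ia = S/5 = (9500/1701)/5 = 1900/1701 ≈ 1.117 in

S = 9500/1701 in ≈ 5.585 in; Ia = 1900/1701 in ≈ 1.117 in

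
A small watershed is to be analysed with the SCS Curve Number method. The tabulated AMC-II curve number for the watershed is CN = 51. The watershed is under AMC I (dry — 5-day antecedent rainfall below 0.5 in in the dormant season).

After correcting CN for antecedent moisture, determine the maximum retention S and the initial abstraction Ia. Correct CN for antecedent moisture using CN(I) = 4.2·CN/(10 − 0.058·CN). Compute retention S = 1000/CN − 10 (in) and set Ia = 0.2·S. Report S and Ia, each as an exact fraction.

CN(I) from CN(II)=51: (4.2·51)/(10 − 0.058·51) = 15300/503 ≈ 30.417
Max retention: S = 1000/(15300/503) − 10 = 3500/153 in (≈ 22.876 in)
Ia = 0.2·(3500/153) = 700/153 in ≈ 4.575 in

S = 3500/153 in ≈ 22.876 in; Ia = 700/153 in ≈ 4.575 in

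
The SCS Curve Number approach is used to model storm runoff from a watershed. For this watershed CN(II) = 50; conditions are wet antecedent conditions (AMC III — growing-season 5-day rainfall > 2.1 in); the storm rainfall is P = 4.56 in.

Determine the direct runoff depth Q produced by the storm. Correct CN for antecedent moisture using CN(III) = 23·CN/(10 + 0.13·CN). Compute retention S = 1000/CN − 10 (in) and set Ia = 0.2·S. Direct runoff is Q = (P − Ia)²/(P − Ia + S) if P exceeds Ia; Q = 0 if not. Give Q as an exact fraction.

Q = 2251442/1328825 in ≈ 1.694 in

Wet (AMC III): CN(III) = 23·50/(10 + 0.13·50) = 1150/(33/2) = 2300/33 ≈ 69.697
S = 1000/(2300/33) − 10 = 100/23 in ≈ 4.348 in
Initial abstraction Ia = S/5 = (100/23)/5 = 20/23 ≈ 0.870 in
P − Ia = 4.560 − 0.870 = 2122/575 ≈ 3.690 in (> 0, runoff occurs)
Q: (2122/575)² ÷ (4622/575) = 2251442/1328825 in (≈ 1.694 in)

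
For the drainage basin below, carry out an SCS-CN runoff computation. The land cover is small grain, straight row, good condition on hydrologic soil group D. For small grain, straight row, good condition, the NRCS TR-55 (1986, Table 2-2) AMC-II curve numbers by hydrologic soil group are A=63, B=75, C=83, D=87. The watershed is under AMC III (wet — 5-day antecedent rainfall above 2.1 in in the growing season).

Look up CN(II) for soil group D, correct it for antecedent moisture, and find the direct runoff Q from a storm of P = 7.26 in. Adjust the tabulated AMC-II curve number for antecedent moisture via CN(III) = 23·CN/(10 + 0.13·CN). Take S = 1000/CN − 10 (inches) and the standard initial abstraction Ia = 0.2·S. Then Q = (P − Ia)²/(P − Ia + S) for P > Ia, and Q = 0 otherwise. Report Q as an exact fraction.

Q = 508886769769/77875218150 in ≈ 6.535 in

NRCS table: small grain, straight row, good condition, soil group D → CN(II) = 87
Wet (AMC III): CN(III) = 23·87/(10 + 0.13·87) = 2001/(2131/100) = 200100/2131 ≈ 93.900
Retention S: 1000/CN − 10 with CN=93.900 → S = 1300/2001 ≈ 0.650 in
Ia = 0.2·(1300/2001) = 260/2001 in ≈ 0.130 in
P − Ia = 7.260 − 0.130 = 713363/100050 ≈ 7.130 in (> 0, runoff occurs)
Runoff Q = (P−Ia)²/(P−Ia+S) = (7.130)²/(7.130+0.650) = 508886769769/77875218150 ≈ 6.535 in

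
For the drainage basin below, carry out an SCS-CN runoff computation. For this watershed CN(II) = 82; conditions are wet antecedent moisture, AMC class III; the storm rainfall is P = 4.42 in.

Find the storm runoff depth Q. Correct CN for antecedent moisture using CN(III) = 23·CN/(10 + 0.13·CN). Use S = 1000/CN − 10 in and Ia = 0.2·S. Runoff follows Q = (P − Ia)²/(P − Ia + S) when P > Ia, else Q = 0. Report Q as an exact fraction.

Adjust CN=82 to AMC III: 23·82/(10 + 0.13·82) → 1886 ÷ (1033/50) = 94300/1033 ≈ 91.288
Max retention: S = 1000/(94300/1033) − 10 = 900/943 in (≈ 0.954 in)
Ia = 0.2S: 0.2·0.954 = 0.191 in (exactly 180/943)
Since P=4.420 > Ia=0.191: effective rainfall P−Ia = 199403/47150 in
Q: (199403/47150)² ÷ (244403/47150) = 39761556409/11523601450 in (≈ 3.450 in)

Q = 39761556409/11523601450 in ≈ 3.450 in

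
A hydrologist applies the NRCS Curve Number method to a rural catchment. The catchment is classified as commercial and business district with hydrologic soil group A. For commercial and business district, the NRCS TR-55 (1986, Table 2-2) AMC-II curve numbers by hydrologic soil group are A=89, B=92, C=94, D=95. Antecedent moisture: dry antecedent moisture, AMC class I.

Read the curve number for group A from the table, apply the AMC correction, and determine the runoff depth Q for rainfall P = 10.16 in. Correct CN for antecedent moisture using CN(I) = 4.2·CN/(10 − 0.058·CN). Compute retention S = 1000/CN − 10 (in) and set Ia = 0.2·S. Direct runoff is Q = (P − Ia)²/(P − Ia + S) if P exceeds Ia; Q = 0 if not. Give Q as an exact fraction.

Q = 100005547538/13660661175 in ≈ 7.321 in

NRCS table: commercial and business district, soil group A → CN(II) = 89
Dry (AMC I): CN(I) = 4.2·89/(10 − 0.058·89) = (1869/5)/(2419/500) = 186900/2419 ≈ 77.263
S = 1000/(186900/2419) − 10 = 5500/1869 in ≈ 2.943 in
Ia = 0.2·(5500/1869) = 1100/1869 in ≈ 0.589 in
Excess rainfall: 10.160 − 0.589 = 9.571 in; P > Ia so Q > 0
Runoff Q = (P−Ia)²/(P−Ia+S) = (9.571)²/(9.571+2.943) = 100005547538/13660661175 ≈ 7.321 in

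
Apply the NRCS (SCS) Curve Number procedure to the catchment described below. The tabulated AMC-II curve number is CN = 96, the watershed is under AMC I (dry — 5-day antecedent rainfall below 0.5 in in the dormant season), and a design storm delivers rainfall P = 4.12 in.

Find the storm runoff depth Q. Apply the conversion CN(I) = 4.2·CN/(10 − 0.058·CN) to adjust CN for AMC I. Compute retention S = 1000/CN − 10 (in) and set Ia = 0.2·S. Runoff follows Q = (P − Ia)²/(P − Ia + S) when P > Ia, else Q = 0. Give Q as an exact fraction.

Q = 152596609/48755700 in ≈ 3.130 in

Adjust CN=96 to AMC I: 4.2·96/(10 − 0.058·96) → (2016/5) ÷ (554/125) = 25200/277 ≈ 90.975
Retention S: 1000/CN − 10 with CN=90.975 → S = 125/126 ≈ 0.992 in
Ia = 0.2S: 0.2·0.992 = 0.198 in (exactly 25/126)
P − Ia = 4.120 − 0.198 = 12353/3150 ≈ 3.922 in (> 0, runoff occurs)
Q = (12353/3150)²/((12353/3150) + 125/126) = (152596609/9922500)/(7739/1575) = 152596609/48755700 in ≈ 3.130 in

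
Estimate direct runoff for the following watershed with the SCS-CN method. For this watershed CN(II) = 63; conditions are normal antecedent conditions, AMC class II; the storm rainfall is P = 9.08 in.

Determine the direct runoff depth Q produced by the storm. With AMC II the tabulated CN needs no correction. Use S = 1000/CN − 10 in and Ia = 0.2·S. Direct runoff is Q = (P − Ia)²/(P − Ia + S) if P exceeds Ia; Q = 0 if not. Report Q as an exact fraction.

CN(II) = 63; AMC II needs no correction.
Max retention: S = 1000/63 − 10 = 370/63 in (≈ 5.873 in)
Ia = 0.2·(370/63) = 74/63 in ≈ 1.175 in
Excess rainfall: 9.080 − 1.175 = 7.905 in; P > Ia so Q > 0
Q: (12451/1575)² ÷ (21701/1575) = 155027401/34179075 in (≈ 4.536 in)

Q = 155027401/34179075 in ≈ 4.536 in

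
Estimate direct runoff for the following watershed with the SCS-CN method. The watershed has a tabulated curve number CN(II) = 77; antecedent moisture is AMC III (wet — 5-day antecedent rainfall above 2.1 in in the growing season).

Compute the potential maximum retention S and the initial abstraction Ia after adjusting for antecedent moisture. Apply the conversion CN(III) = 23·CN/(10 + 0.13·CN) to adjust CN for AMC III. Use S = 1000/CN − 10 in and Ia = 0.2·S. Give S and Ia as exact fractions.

S = 100/77 in ≈ 1.299 in; Ia = 20/77 in ≈ 0.260 in

Adjust CN=77 to AMC III: 23·77/(10 + 0.13·77) → 1771 ÷ (2001/100) = 7700/87 ≈ 88.506
Max retention: S = 1000/(7700/87) − 10 = 100/77 in (≈ 1.299 in)
Ia = 0.2S: 0.2·1.299 = 0.260 in (exactly 20/77)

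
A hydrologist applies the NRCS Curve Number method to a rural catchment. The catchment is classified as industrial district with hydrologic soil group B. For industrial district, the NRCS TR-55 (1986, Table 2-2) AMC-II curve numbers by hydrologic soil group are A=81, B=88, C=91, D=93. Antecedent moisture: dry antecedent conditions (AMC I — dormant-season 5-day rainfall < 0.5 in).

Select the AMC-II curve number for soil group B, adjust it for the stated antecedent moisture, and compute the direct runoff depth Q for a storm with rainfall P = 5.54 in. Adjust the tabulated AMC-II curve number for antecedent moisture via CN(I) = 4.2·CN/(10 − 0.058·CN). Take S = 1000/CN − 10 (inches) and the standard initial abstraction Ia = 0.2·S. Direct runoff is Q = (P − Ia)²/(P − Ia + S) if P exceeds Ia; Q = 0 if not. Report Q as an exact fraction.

Q = 354531241/120616650 in ≈ 2.939 in

NRCS table: industrial district, soil group B → CN(II) = 88
CN(I) from CN(II)=88: (4.2·88)/(10 − 0.058·88) = 3850/51 ≈ 75.490
S = 1000/(3850/51) − 10 = 250/77 in ≈ 3.247 in
Initial abstraction Ia = S/5 = (250/77)/5 = 50/77 ≈ 0.649 in
P − Ia = 5.540 − 0.649 = 18829/3850 ≈ 4.891 in (> 0, runoff occurs)
Q = (18829/3850)²/((18829/3850) + 250/77) = (354531241/14822500)/(31329/3850) = 354531241/120616650 in ≈ 2.939 in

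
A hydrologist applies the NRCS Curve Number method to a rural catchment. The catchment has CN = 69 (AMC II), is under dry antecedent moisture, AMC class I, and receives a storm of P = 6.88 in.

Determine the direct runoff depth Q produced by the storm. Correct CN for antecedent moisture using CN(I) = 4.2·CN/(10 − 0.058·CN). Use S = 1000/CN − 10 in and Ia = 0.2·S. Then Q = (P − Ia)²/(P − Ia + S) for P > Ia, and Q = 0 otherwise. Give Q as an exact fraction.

Q = 7372626496/5064508575 in ≈ 1.456 in

CN(I) from CN(II)=69: (4.2·69)/(10 − 0.058·69) = 144900/2999 ≈ 48.316
S = 1000/(144900/2999) − 10 = 15500/1449 in ≈ 10.697 in
Initial abstraction Ia = S/5 = (15500/1449)/5 = 3100/1449 ≈ 2.139 in
Since P=6.880 > Ia=2.139: effective rainfall P−Ia = 171728/36225 in
Runoff Q = (P−Ia)²/(P−Ia+S) = (4.741)²/(4.741+10.697) = 7372626496/5064508575 ≈ 1.456 in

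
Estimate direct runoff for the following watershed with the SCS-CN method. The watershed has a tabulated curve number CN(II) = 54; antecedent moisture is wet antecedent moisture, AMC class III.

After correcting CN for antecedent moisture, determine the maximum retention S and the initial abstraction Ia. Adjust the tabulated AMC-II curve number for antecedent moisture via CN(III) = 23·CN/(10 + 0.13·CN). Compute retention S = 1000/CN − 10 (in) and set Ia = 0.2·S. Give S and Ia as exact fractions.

S = 100/27 in ≈ 3.704 in; Ia = 20/27 in ≈ 0.741 in

CN(III) from CN(II)=54: (23·54)/(10 + 0.13·54) = 2700/37 ≈ 72.973
Max retention: S = 1000/(2700/37) − 10 = 100/27 in (≈ 3.704 in)
Ia = 0.2·(100/27) = 20/27 in ≈ 0.741 in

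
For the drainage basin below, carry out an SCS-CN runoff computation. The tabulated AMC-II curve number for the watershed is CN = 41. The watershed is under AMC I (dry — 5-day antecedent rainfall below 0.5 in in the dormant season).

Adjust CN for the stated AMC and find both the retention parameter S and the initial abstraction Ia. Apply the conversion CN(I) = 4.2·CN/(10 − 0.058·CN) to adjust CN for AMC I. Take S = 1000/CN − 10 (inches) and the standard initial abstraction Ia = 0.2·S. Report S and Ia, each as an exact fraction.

Adjust CN=41 to AMC I: 4.2·41/(10 − 0.058·41) → (861/5) ÷ (3811/500) = 86100/3811 ≈ 22.592
Retention S: 1000/CN − 10 with CN=22.592 → S = 29500/861 ≈ 34.262 in
Ia = 0.2S: 0.2·34.262 = 6.852 in (exactly 5900/861)

S = 29500/861 in ≈ 34.262 in; Ia = 5900/861 in ≈ 6.852 in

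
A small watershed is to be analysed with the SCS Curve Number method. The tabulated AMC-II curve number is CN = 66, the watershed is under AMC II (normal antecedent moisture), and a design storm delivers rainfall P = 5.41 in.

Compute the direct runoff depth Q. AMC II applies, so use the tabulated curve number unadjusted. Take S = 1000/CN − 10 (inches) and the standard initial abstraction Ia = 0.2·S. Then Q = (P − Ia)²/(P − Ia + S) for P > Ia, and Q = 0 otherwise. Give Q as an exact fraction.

Q = 208889209/103794900 in ≈ 2.013 in

AMC II — tabulated CN = 66 applies directly.
Retention S: 1000/CN − 10 with CN=66.000 → S = 170/33 ≈ 5.152 in
Initial abstraction Ia = S/5 = (170/33)/5 = 34/33 ≈ 1.030 in
P − Ia = 5.410 − 1.030 = 14453/3300 ≈ 4.380 in (> 0, runoff occurs)
Runoff Q = (P−Ia)²/(P−Ia+S) = (4.380)²/(4.380+5.152) = 208889209/103794900 ≈ 2.013 in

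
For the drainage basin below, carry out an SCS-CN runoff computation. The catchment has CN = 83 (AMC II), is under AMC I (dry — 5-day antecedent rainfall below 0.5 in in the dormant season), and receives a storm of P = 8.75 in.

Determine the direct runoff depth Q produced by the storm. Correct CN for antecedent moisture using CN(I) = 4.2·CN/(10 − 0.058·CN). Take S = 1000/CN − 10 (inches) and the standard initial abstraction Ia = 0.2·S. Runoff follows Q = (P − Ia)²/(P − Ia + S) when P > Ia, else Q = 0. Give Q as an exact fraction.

Adjust CN=83 to AMC I: 4.2·83/(10 − 0.058·83) → (1743/5) ÷ (2593/500) = 174300/2593 ≈ 67.219
Retention S: 1000/CN − 10 with CN=67.219 → S = 8500/1743 ≈ 4.877 in
Initial abstraction Ia = S/5 = (8500/1743)/5 = 1700/1743 ≈ 0.975 in
P − Ia = 8.750 − 0.975 = 54205/6972 ≈ 7.775 in (> 0, runoff occurs)
Q: (54205/6972)² ÷ (88205/6972) = 587636405/122993052 in (≈ 4.778 in)

Q = 587636405/122993052 in ≈ 4.778 in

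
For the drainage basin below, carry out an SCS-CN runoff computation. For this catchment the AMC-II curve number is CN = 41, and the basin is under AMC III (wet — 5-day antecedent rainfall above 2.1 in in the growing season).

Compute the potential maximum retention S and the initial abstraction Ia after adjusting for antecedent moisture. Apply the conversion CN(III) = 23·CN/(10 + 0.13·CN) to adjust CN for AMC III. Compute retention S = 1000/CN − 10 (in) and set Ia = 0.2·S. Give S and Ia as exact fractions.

Wet (AMC III): CN(III) = 23·41/(10 + 0.13·41) = 943/(1533/100) = 94300/1533 ≈ 61.513
Max retention: S = 1000/(94300/1533) − 10 = 5900/943 in (≈ 6.257 in)
Ia = 0.2·(5900/943) = 1180/943 in ≈ 1.251 in

S = 5900/943 in ≈ 6.257 in; Ia = 1180/943 in ≈ 1.251 in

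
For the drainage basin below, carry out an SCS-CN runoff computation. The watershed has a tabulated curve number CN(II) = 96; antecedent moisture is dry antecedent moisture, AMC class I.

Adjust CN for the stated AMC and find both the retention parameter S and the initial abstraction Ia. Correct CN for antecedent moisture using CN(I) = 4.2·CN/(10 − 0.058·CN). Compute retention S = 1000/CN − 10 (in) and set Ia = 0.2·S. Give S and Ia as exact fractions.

S = 125/126 in ≈ 0.992 in; Ia = 25/126 in ≈ 0.198 in

Dry (AMC I): CN(I) = 4.2·96/(10 − 0.058·96) = (2016/5)/(554/125) = 25200/277 ≈ 90.975
Max retention: S = 1000/(25200/277) − 10 = 125/126 in (≈ 0.992 in)
Initial abstraction Ia = S/5 = (125/126)/5 = 25/126 ≈ 0.198 in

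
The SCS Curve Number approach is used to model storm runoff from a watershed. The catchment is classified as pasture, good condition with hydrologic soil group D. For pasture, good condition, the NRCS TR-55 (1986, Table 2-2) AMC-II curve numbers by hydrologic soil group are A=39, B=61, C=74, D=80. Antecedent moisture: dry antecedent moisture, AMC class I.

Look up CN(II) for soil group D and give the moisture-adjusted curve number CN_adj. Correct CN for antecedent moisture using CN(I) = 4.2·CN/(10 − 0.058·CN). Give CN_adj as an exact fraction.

CN_adj = 4200/67 ≈ 62.687

NRCS table: pasture, good condition, soil group D → CN(II) = 80
Dry (AMC I): CN(I) = 4.2·80/(10 − 0.058·80) = 336/(134/25) = 4200/67 ≈ 62.687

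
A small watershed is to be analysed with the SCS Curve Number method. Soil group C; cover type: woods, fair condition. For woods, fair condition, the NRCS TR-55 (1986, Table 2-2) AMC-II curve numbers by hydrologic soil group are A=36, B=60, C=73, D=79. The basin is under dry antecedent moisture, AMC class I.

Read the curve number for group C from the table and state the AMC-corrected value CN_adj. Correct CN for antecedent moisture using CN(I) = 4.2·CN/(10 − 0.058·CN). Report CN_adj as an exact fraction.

CN_adj = 51100/961 ≈ 53.174

NRCS table: woods, fair condition, soil group C → CN(II) = 73
Adjust CN=73 to AMC I: 4.2·73/(10 − 0.058·73) → (1533/5) ÷ (2883/500) = 51100/961 ≈ 53.174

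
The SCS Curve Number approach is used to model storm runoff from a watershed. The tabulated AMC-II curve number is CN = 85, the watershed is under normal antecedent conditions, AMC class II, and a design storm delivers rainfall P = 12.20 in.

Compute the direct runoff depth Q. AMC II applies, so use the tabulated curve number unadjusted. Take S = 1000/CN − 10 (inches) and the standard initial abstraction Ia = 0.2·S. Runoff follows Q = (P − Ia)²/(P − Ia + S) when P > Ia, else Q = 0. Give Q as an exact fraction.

Q = 1014049/98345 in ≈ 10.311 in

Average conditions: CN = 85 (no AMC adjustment).
Retention S: 1000/CN − 10 with CN=85.000 → S = 30/17 ≈ 1.765 in
Initial abstraction Ia = S/5 = (30/17)/5 = 6/17 ≈ 0.353 in
Excess rainfall: 12.200 − 0.353 = 11.847 in; P > Ia so Q > 0
Q: (1007/85)² ÷ (1157/85) = 1014049/98345 in (≈ 10.311 in)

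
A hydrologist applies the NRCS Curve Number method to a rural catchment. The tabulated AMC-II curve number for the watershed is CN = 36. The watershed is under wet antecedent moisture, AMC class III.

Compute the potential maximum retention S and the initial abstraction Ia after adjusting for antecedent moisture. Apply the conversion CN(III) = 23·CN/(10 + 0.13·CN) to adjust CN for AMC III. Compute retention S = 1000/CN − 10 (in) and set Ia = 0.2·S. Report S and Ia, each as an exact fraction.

S = 1600/207 in ≈ 7.729 in; Ia = 320/207 in ≈ 1.546 in

CN(III) from CN(II)=36: (23·36)/(10 + 0.13·36) = 20700/367 ≈ 56.403
Retention S: 1000/CN − 10 with CN=56.403 → S = 1600/207 ≈ 7.729 in
Ia = 0.2S: 0.2·7.729 = 1.546 in (exactly 320/207)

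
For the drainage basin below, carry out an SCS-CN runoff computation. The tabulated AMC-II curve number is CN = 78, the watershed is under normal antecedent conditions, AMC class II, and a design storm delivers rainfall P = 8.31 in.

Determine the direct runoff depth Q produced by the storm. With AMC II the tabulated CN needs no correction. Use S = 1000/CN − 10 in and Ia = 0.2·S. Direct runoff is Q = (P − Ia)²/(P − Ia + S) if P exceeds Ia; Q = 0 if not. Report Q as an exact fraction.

AMC II — tabulated CN = 78 applies directly.
Max retention: S = 1000/78 − 10 = 110/39 in (≈ 2.821 in)
Ia = 0.2·(110/39) = 22/39 in ≈ 0.564 in
P − Ia = 8.310 − 0.564 = 30209/3900 ≈ 7.746 in (> 0, runoff occurs)
Runoff Q = (P−Ia)²/(P−Ia+S) = (7.746)²/(7.746+2.821) = 912583681/160715100 ≈ 5.678 in

Q = 912583681/160715100 in ≈ 5.678 in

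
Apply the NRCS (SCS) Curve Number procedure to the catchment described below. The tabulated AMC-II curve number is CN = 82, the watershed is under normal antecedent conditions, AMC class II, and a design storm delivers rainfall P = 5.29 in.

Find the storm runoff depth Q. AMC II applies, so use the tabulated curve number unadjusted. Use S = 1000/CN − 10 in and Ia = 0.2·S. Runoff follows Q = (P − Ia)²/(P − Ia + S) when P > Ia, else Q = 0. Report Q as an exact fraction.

Q = 395572321/118444900 in ≈ 3.340 in

CN(II) = 82; AMC II needs no correction.
S = 1000/82 − 10 = 90/41 in ≈ 2.195 in
Initial abstraction Ia = S/5 = (90/41)/5 = 18/41 ≈ 0.439 in
P − Ia = 5.290 − 0.439 = 19889/4100 ≈ 4.851 in (> 0, runoff occurs)
Q = (19889/4100)²/((19889/4100) + 90/41) = (395572321/16810000)/(28889/4100) = 395572321/118444900 in ≈ 3.340 in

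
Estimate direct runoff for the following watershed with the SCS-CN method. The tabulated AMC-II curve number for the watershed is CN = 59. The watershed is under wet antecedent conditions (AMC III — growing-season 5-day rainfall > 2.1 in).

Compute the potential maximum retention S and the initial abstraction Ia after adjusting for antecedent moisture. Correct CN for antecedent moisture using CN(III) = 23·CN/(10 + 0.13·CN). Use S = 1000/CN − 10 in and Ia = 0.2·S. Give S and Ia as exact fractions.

Adjust CN=59 to AMC III: 23·59/(10 + 0.13·59) → 1357 ÷ (1767/100) = 135700/1767 ≈ 76.797
S = 1000/(135700/1767) − 10 = 4100/1357 in ≈ 3.021 in
Ia = 0.2S: 0.2·3.021 = 0.604 in (exactly 820/1357)

S = 4100/1357 in ≈ 3.021 in; Ia = 820/1357 in ≈ 0.604 in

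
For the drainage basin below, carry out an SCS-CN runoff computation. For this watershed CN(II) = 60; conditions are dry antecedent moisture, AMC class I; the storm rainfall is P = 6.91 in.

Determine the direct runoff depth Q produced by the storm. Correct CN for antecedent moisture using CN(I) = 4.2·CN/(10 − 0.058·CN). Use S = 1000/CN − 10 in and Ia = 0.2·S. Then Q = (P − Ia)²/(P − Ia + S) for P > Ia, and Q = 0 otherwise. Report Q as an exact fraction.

Adjust CN=60 to AMC I: 4.2·60/(10 − 0.058·60) → 252 ÷ (163/25) = 6300/163 ≈ 38.650
S = 1000/(6300/163) − 10 = 1000/63 in ≈ 15.873 in
Ia = 0.2S: 0.2·15.873 = 3.175 in (exactly 200/63)
Excess rainfall: 6.910 − 3.175 = 3.735 in; P > Ia so Q > 0
Q: (23533/6300)² ÷ (123533/6300) = 553802089/778257900 in (≈ 0.712 in)

Q = 553802089/778257900 in ≈ 0.712 in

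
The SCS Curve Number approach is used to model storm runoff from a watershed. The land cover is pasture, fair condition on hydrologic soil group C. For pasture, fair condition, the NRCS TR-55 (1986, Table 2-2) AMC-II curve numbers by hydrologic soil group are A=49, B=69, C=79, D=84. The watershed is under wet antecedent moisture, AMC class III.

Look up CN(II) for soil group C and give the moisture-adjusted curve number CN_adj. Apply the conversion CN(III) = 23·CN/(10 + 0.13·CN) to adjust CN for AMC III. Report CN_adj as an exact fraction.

CN_adj = 181700/2027 ≈ 89.640

NRCS table: pasture, fair condition, soil group C → CN(II) = 79
Adjust CN=79 to AMC III: 23·79/(10 + 0.13·79) → 1817 ÷ (2027/100) = 181700/2027 ≈ 89.640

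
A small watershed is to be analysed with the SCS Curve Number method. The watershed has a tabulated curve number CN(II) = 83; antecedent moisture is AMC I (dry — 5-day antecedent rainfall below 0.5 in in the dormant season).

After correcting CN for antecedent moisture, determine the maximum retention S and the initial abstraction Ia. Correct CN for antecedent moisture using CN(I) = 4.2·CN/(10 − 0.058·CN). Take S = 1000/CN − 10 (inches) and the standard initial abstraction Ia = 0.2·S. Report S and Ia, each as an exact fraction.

CN(I) from CN(II)=83: (4.2·83)/(10 − 0.058·83) = 174300/2593 ≈ 67.219
Retention S: 1000/CN − 10 with CN=67.219 → S = 8500/1743 ≈ 4.877 in
Ia = 0.2·(8500/1743) = 1700/1743 in ≈ 0.975 in

S = 8500/1743 in ≈ 4.877 in; Ia = 1700/1743 in ≈ 0.975 in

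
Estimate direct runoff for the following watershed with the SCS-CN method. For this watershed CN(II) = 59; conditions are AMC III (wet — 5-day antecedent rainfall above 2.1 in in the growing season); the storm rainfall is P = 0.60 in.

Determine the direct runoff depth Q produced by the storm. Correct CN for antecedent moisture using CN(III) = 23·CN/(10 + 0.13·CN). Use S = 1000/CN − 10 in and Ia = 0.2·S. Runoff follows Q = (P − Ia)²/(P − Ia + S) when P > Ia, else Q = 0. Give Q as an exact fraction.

Q = 0 in ≈ 0.000 in

CN(III) from CN(II)=59: (23·59)/(10 + 0.13·59) = 135700/1767 ≈ 76.797
S = 1000/(135700/1767) − 10 = 4100/1357 in ≈ 3.021 in
Ia = 0.2·(4100/1357) = 820/1357 in ≈ 0.604 in
P = 0.600 ≤ Ia = 0.604 in: entire storm abstracted, Q = 0.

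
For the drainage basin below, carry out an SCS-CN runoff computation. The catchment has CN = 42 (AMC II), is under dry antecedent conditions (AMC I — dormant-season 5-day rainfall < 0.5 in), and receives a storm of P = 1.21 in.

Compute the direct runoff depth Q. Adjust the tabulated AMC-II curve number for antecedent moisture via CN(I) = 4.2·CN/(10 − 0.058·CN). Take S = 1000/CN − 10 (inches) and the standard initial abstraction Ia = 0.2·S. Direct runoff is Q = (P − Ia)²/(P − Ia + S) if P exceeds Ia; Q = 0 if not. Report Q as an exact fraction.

CN(I) from CN(II)=42: (4.2·42)/(10 − 0.058·42) = 44100/1891 ≈ 23.321
Retention S: 1000/CN − 10 with CN=23.321 → S = 14500/441 ≈ 32.880 in
Initial abstraction Ia = S/5 = (14500/441)/5 = 2900/441 ≈ 6.576 in
P = 1.210 ≤ Ia = 6.576 in: entire storm abstracted, Q = 0.

Q = 0 in ≈ 0.000 in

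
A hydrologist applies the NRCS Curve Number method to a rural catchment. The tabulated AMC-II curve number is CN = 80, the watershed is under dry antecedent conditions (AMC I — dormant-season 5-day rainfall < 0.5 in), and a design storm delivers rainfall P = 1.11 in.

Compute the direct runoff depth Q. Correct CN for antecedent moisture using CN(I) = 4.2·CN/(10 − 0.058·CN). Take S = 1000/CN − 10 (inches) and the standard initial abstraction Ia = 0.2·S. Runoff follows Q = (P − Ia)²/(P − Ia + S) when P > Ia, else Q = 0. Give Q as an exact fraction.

Q = 0 in ≈ 0.000 in

CN(I) from CN(II)=80: (4.2·80)/(10 − 0.058·80) = 4200/67 ≈ 62.687
S = 1000/(4200/67) − 10 = 125/21 in ≈ 5.952 in
Ia = 0.2S: 0.2·5.952 = 1.190 in (exactly 25/21)
P = 1.110 ≤ Ia = 1.190 in: entire storm abstracted, Q = 0.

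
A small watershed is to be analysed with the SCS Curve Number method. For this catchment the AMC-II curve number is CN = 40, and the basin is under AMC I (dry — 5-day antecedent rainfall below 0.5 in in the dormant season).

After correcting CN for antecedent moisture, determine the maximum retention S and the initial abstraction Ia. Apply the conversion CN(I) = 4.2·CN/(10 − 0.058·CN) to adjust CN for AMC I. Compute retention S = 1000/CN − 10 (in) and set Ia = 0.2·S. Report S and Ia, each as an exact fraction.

S = 250/7 in ≈ 35.714 in; Ia = 50/7 in ≈ 7.143 in

Dry (AMC I): CN(I) = 4.2·40/(10 − 0.058·40) = 168/(192/25) = 175/8 ≈ 21.875
S = 1000/(175/8) − 10 = 250/7 in ≈ 35.714 in
Ia = 0.2S: 0.2·35.714 = 7.143 in (exactly 50/7)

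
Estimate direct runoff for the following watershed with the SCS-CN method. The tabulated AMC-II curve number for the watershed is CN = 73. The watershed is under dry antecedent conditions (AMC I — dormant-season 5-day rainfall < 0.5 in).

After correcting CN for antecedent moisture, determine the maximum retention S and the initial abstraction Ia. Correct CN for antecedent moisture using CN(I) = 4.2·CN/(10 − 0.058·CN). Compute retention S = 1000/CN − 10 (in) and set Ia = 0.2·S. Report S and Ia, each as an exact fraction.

S = 4500/511 in ≈ 8.806 in; Ia = 900/511 in ≈ 1.761 in

Dry (AMC I): CN(I) = 4.2·73/(10 − 0.058·73) = (1533/5)/(2883/500) = 51100/961 ≈ 53.174
Retention S: 1000/CN − 10 with CN=53.174 → S = 4500/511 ≈ 8.806 in
Initial abstraction Ia = S/5 = (4500/511)/5 = 900/511 ≈ 1.761 in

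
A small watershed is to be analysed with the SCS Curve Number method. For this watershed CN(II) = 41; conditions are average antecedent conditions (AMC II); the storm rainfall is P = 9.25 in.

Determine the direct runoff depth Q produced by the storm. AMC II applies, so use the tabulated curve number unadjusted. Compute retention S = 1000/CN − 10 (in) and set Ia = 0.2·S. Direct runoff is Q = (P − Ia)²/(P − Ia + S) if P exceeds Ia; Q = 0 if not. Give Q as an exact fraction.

CN(II) = 41; AMC II needs no correction.
S = 1000/41 − 10 = 590/41 in ≈ 14.390 in
Ia = 0.2·(590/41) = 118/41 in ≈ 2.878 in
Since P=9.250 > Ia=2.878: effective rainfall P−Ia = 1045/164 in
Q: (1045/164)² ÷ (3405/164) = 218405/111684 in (≈ 1.956 in)

Q = 218405/111684 in ≈ 1.956 in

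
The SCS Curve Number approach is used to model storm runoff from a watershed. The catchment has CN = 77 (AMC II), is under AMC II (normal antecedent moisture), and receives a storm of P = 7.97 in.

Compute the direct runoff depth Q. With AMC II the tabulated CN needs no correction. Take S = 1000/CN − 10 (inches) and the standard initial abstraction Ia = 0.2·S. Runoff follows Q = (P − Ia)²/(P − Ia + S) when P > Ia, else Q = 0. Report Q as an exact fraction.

Q = 3222719361/614221300 in ≈ 5.247 in

CN(II) = 77; AMC II needs no correction.
Retention S: 1000/CN − 10 with CN=77.000 → S = 230/77 ≈ 2.987 in
Initial abstraction Ia = S/5 = (230/77)/5 = 46/77 ≈ 0.597 in
Excess rainfall: 7.970 − 0.597 = 7.373 in; P > Ia so Q > 0
Q = (56769/7700)²/((56769/7700) + 230/77) = (3222719361/59290000)/(79769/7700) = 3222719361/614221300 in ≈ 5.247 in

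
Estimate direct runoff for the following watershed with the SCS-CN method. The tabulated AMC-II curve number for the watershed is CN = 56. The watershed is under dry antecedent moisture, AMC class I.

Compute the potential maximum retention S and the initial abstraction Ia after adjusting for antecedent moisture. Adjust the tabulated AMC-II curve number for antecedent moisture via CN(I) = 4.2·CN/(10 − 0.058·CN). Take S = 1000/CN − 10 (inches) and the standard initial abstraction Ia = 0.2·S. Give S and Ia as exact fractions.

Dry (AMC I): CN(I) = 4.2·56/(10 − 0.058·56) = (1176/5)/(844/125) = 7350/211 ≈ 34.834
Retention S: 1000/CN − 10 with CN=34.834 → S = 2750/147 ≈ 18.707 in
Ia = 0.2S: 0.2·18.707 = 3.741 in (exactly 550/147)

S = 2750/147 in ≈ 18.707 in; Ia = 550/147 in ≈ 3.741 in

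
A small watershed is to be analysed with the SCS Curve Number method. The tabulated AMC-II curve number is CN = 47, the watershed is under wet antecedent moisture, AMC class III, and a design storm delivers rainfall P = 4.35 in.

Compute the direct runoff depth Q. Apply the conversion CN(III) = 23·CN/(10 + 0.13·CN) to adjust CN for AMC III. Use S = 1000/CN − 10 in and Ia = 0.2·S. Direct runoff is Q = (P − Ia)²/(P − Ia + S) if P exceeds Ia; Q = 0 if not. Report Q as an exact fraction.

Q = 5306685409/3866672140 in ≈ 1.372 in

Adjust CN=47 to AMC III: 23·47/(10 + 0.13·47) → 1081 ÷ (1611/100) = 108100/1611 ≈ 67.101
Max retention: S = 1000/(108100/1611) − 10 = 5300/1081 in (≈ 4.903 in)
Initial abstraction Ia = S/5 = (5300/1081)/5 = 1060/1081 ≈ 0.981 in
P − Ia = 4.350 − 0.981 = 72847/21620 ≈ 3.369 in (> 0, runoff occurs)
Q: (72847/21620)² ÷ (178847/21620) = 5306685409/3866672140 in (≈ 1.372 in)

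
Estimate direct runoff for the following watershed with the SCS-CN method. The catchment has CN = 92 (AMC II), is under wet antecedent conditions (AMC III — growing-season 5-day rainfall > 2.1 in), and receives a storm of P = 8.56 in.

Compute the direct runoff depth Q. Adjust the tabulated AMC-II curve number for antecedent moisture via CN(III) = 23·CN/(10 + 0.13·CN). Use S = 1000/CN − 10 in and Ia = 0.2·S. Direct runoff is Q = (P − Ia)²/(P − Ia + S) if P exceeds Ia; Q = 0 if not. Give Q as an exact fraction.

Adjust CN=92 to AMC III: 23·92/(10 + 0.13·92) → 2116 ÷ (549/25) = 52900/549 ≈ 96.357
S = 1000/(52900/549) − 10 = 200/529 in ≈ 0.378 in
Ia = 0.2S: 0.2·0.378 = 0.076 in (exactly 40/529)
Since P=8.560 > Ia=0.076: effective rainfall P−Ia = 112206/13225 in
Q = (112206/13225)²/((112206/13225) + 200/529) = (12590186436/174900625)/(117206/13225) = 6295093218/775024675 in ≈ 8.122 in

Q = 6295093218/775024675 in ≈ 8.122 in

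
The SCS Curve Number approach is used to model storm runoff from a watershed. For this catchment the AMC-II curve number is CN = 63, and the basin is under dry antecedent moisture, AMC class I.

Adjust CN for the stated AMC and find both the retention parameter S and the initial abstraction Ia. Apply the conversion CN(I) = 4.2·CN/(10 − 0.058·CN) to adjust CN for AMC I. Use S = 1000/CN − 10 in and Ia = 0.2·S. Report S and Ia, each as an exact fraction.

CN(I) from CN(II)=63: (4.2·63)/(10 − 0.058·63) = 132300/3173 ≈ 41.696
S = 1000/(132300/3173) − 10 = 18500/1323 in ≈ 13.983 in
Ia = 0.2·(18500/1323) = 3700/1323 in ≈ 2.797 in

S = 18500/1323 in ≈ 13.983 in; Ia = 3700/1323 in ≈ 2.797 in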